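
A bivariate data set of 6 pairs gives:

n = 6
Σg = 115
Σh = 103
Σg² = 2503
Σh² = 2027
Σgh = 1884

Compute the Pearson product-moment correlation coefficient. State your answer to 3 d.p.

-0.324

r = (nΣgh − ΣgΣh) / √[(nΣg² − (Σg)²)(nΣh² − (Σh)²)]
Numerator: 6×1884 − 115×103 = -541
Denominator: √[(15018 − 13225)(12162 − 10609)] = √[1793 × 1553] = 1668.6908
r = -541 / 1668.6908 ≈ -0.324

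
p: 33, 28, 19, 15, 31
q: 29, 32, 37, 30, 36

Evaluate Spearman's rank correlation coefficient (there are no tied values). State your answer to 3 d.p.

-0.300

Rank p: 5, 3, 2, 1, 4
Rank q: 1, 3, 5, 2, 4
d = rank(p) − rank(q): 4, 0, -3, -1, 0; Σd² = 26
ρ = 1 − 6Σd² / [n(n²−1)] = 1 − 6×26 / (5×24) = 1 − 156/120 ≈ -0.300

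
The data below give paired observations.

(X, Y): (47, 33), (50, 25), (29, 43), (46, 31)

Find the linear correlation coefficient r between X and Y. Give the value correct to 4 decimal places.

n = 4, ΣX = 172, ΣY = 132, ΣX² = 7666, ΣY² = 4524, ΣXY = 5474
nΣXY − ΣXΣY = 21896 − 22704 = -808
nΣX² − (ΣX)² = 30664 − 29584 = 1080; nΣY² − (ΣY)² = 18096 − 17424 = 672
r = -808 / √(1080 × 672) = -808 / 851.9155 ≈ -0.9485

-0.9485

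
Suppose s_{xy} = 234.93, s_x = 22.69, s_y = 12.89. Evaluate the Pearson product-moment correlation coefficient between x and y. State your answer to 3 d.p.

r = Cov(x,y) / (s_x · s_y) = 234.93 / (22.69 × 12.89)
  = 234.93 / 292.4741 ≈ 0.803

0.803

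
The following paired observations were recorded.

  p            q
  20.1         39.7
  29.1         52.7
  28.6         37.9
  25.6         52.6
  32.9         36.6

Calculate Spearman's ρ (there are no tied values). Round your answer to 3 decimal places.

Rank p: 1, 4, 3, 2, 5
Rank q: 3, 5, 2, 4, 1
d = rank(p) − rank(q): -2, -1, 1, -2, 4; Σd² = 26
ρ = 1 − 6Σd² / [n(n²−1)] = 1 − 6×26 / (5×24) = 1 − 156/120 ≈ -0.300

-0.300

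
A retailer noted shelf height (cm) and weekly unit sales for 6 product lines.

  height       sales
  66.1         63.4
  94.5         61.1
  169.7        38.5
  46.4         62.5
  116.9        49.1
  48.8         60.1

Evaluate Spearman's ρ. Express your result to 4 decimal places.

-0.7143

Rank height: 3, 4, 6, 1, 5, 2
Rank sales: 6, 4, 1, 5, 2, 3
d = rank(height) − rank(sales): -3, 0, 5, -4, 3, -1; Σd² = 60
ρ = 1 − 6Σd² / [n(n²−1)] = 1 − 6×60 / (6×35) = 1 − 360/210 ≈ -0.7143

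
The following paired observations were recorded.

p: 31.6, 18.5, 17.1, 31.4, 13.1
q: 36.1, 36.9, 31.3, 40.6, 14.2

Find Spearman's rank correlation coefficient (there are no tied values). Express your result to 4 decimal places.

Rank p: 5, 3, 2, 4, 1
Rank q: 3, 4, 2, 5, 1
d = rank(p) − rank(q): 2, -1, 0, -1, 0; Σd² = 6
ρ = 1 − 6Σd² / [n(n²−1)] = 1 − 6×6 / (5×24) = 1 − 36/120 ≈ 0.7000

0.7000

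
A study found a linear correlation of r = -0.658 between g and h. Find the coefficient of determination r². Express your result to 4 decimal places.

0.4330

r² = (-0.658)² = 0.4330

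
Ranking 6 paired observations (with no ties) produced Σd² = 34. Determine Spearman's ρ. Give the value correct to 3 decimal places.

0.029

ρ = 1 − 6Σd² / [n(n²−1)] = 1 − 6×34 / (6×35)
  = 1 − 204/210 = 1 − 0.9714 ≈ 0.029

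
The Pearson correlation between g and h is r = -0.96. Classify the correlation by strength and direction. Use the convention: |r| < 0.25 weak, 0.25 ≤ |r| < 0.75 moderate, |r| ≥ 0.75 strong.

strong negative

r = -0.96 < 0 so the relationship is negative.
|r| = 0.96, which falls in the strong range.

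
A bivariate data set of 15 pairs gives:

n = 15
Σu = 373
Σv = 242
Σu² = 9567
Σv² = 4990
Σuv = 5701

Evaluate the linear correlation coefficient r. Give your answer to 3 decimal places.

r = (nΣuv − ΣuΣv) / √[(nΣu² − (Σu)²)(nΣv² − (Σv)²)]
Numerator: 15×5701 − 373×242 = -4751
Denominator: √[(143505 − 139129)(74850 − 58564)] = √[4376 × 16286] = 8442.0102
r = -4751 / 8442.0102 ≈ -0.563

-0.563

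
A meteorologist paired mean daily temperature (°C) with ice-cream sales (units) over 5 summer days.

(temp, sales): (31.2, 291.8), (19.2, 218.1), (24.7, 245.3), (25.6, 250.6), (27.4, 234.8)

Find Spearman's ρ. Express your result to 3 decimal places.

Rank temp: 5, 1, 2, 3, 4
Rank sales: 5, 1, 3, 4, 2
d = rank(temp) − rank(sales): 0, 0, -1, -1, 2; Σd² = 6
ρ = 1 − 6Σd² / [n(n²−1)] = 1 − 6×6 / (5×24) = 1 − 36/120 ≈ 0.700

0.700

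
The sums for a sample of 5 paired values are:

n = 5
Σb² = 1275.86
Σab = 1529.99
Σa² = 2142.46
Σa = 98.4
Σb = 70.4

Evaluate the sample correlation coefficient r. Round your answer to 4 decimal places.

r = (nΣab − ΣaΣb) / √[(nΣa² − (Σa)²)(nΣb² − (Σb)²)]
Numerator: 5×1529.99 − 98.4×70.4 = 722.59
Denominator: √[(10712.3 − 9682.56)(6379.3 − 4956.16)] = √[1029.74 × 1423.14] = 1210.5636
r = 722.59 / 1210.5636 ≈ 0.5969

0.5969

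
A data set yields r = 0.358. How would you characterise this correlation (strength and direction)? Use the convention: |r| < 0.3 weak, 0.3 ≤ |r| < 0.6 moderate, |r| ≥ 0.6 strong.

r = 0.358 > 0 so the relationship is positive.
|r| = 0.358, which falls in the moderate range.

moderate positive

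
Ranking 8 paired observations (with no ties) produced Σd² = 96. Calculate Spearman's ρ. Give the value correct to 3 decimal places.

ρ = 1 − 6Σd² / [n(n²−1)] = 1 − 6×96 / (8×63)
  = 1 − 576/504 = 1 − 1.1429 ≈ -0.143

-0.143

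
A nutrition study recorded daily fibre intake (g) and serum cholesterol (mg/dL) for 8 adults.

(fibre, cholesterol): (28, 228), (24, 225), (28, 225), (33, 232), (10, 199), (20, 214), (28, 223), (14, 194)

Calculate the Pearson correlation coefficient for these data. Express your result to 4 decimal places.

0.9490

n = 8, Σx = 185, Σy = 1740, Σx² = 4713, Σy² = 379820, Σxy = 40970
nΣxy − ΣxΣy = 327760 − 321900 = 5860
nΣx² − (Σx)² = 37704 − 34225 = 3479; nΣy² − (Σy)² = 3038560 − 3027600 = 10960
r = 5860 / √(3479 × 10960) = 5860 / 6174.9364 ≈ 0.9490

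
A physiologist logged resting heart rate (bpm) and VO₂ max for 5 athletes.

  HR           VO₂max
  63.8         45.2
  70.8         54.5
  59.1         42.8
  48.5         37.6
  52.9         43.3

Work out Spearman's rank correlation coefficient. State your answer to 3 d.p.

Rank HR: 4, 5, 3, 1, 2
Rank VO₂max: 4, 5, 2, 1, 3
d = rank(HR) − rank(VO₂max): 0, 0, 1, 0, -1; Σd² = 2
ρ = 1 − 6Σd² / [n(n²−1)] = 1 − 6×2 / (5×24) = 1 − 12/120 ≈ 0.900

0.900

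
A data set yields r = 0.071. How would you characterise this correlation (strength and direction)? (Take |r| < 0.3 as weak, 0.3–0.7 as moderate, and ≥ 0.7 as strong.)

weak positive

r = 0.071 > 0 so the relationship is positive.
|r| = 0.071, which falls in the weak range.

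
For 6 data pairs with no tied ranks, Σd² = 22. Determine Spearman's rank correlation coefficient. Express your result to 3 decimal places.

0.371

ρ = 1 − 6Σd² / [n(n²−1)] = 1 − 6×22 / (6×35)
  = 1 − 132/210 = 1 − 0.6286 ≈ 0.371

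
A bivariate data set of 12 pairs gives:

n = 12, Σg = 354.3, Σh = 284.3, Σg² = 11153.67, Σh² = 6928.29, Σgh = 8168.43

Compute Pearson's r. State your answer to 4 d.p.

r = (nΣgh − ΣgΣh) / √[(nΣg² − (Σg)²)(nΣh² − (Σh)²)]
Numerator: 12×8168.43 − 354.3×284.3 = -2706.33
Denominator: √[(133844.04 − 125528.49)(83139.48 − 80826.49)] = √[8315.55 × 2312.99] = 4385.6338
r = -2706.33 / 4385.6338 ≈ -0.6171

-0.6171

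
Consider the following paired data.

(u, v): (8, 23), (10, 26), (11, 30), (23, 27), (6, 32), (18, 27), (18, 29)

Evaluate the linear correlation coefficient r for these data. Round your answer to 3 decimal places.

n = 7, Σu = 94, Σv = 194, Σu² = 1498, Σv² = 5428, Σuv = 2595
nΣuv − ΣuΣv = 18165 − 18236 = -71
nΣu² − (Σu)² = 10486 − 8836 = 1650; nΣv² − (Σv)² = 37996 − 37636 = 360
r = -71 / √(1650 × 360) = -71 / 770.7140 ≈ -0.092

-0.092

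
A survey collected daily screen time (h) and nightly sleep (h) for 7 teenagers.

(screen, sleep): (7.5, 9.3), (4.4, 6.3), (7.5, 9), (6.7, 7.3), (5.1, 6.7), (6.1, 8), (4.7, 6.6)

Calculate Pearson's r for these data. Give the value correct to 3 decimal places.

0.932

n = 7, Σx = 42, Σy = 53.2, Σx² = 262.06, Σy² = 412.92, Σxy = 327.87
nΣxy − ΣxΣy = 2295.09 − 2234.4 = 60.69
nΣx² − (Σx)² = 1834.42 − 1764 = 70.42; nΣy² − (Σy)² = 2890.44 − 2830.24 = 60.2
r = 60.69 / √(70.42 × 60.2) = 60.69 / 65.1098 ≈ 0.932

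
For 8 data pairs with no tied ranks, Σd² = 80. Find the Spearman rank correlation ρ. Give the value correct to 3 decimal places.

0.048

ρ = 1 − 6Σd² / [n(n²−1)] = 1 − 6×80 / (8×63)
  = 1 − 480/504 = 1 − 0.9524 ≈ 0.048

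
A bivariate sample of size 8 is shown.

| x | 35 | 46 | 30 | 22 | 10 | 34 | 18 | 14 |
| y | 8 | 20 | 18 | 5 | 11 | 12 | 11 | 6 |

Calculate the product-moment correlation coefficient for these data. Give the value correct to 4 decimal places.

0.5977

n = 8, Σx = 209, Σy = 91, Σx² = 6501, Σy² = 1235, Σxy = 2650
nΣxy − ΣxΣy = 21200 − 19019 = 2181
nΣx² − (Σx)² = 52008 − 43681 = 8327; nΣy² − (Σy)² = 9880 − 8281 = 1599
r = 2181 / √(8327 × 1599) = 2181 / 3648.9551 ≈ 0.5977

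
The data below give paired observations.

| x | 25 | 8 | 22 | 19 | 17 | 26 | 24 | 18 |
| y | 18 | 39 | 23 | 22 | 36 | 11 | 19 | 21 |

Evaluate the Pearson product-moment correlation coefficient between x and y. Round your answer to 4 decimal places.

-0.8851

n = 8, Σx = 159, Σy = 189, Σx² = 3399, Σy² = 5077, Σxy = 3418
nΣxy − ΣxΣy = 27344 − 30051 = -2707
nΣx² − (Σx)² = 27192 − 25281 = 1911; nΣy² − (Σy)² = 40616 − 35721 = 4895
r = -2707 / √(1911 × 4895) = -2707 / 3058.4874 ≈ -0.8851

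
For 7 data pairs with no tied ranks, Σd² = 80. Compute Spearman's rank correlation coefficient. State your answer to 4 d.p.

-0.4286

ρ = 1 − 6Σd² / [n(n²−1)] = 1 − 6×80 / (7×48)
  = 1 − 480/336 = 1 − 1.42857 ≈ -0.4286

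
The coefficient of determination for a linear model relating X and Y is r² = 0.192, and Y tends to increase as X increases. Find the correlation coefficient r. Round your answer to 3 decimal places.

0.438

|r| = √0.192 = 0.438
The association is positive, so r = 0.438.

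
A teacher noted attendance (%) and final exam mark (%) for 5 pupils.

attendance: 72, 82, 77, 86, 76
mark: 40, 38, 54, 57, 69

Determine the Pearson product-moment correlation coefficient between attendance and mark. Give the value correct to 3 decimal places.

0.076

n = 5, Σx = 393, Σy = 258, Σx² = 31009, Σy² = 13970, Σxy = 20300
nΣxy − ΣxΣy = 101500 − 101394 = 106
nΣx² − (Σx)² = 155045 − 154449 = 596; nΣy² − (Σy)² = 69850 − 66564 = 3286
r = 106 / √(596 × 3286) = 106 / 1399.4485 ≈ 0.076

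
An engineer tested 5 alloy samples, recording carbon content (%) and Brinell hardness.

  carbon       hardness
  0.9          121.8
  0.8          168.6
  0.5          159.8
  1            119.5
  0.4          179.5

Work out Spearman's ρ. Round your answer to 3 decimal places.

Rank carbon: 4, 3, 2, 5, 1
Rank hardness: 2, 4, 3, 1, 5
d = rank(carbon) − rank(hardness): 2, -1, -1, 4, -4; Σd² = 38
ρ = 1 − 6Σd² / [n(n²−1)] = 1 − 6×38 / (5×24) = 1 − 228/120 ≈ -0.900

-0.900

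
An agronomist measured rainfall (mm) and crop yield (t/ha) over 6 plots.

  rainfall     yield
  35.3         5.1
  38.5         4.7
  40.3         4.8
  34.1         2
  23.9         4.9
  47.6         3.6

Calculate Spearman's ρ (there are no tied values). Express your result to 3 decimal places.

-0.257

Rank rainfall: 3, 4, 5, 2, 1, 6
Rank yield: 6, 3, 4, 1, 5, 2
d = rank(rainfall) − rank(yield): -3, 1, 1, 1, -4, 4; Σd² = 44
ρ = 1 − 6Σd² / [n(n²−1)] = 1 − 6×44 / (6×35) = 1 − 264/210 ≈ -0.257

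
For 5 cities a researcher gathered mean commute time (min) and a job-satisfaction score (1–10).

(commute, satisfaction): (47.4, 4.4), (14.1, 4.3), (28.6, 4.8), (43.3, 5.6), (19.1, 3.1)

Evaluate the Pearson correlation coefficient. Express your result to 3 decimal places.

n = 5, Σx = 152.5, Σy = 22.2, Σx² = 5503.23, Σy² = 101.86, Σxy = 708.16
nΣxy − ΣxΣy = 3540.8 − 3385.5 = 155.3
nΣx² − (Σx)² = 27516.15 − 23256.25 = 4259.9; nΣy² − (Σy)² = 509.3 − 492.84 = 16.46
r = 155.3 / √(4259.9 × 16.46) = 155.3 / 264.7979 ≈ 0.586

0.586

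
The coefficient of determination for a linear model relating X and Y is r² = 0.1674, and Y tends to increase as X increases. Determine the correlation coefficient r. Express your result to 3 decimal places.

|r| = √0.1674 = 0.409
The association is positive, so r = 0.409.

0.409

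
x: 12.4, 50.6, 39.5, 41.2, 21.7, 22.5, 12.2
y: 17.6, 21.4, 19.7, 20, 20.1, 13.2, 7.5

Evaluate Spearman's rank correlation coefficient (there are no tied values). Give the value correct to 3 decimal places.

0.714

Rank x: 2, 7, 5, 6, 3, 4, 1
Rank y: 3, 7, 4, 5, 6, 2, 1
d = rank(x) − rank(y): -1, 0, 1, 1, -3, 2, 0; Σd² = 16
ρ = 1 − 6Σd² / [n(n²−1)] = 1 − 6×16 / (7×48) = 1 − 96/336 ≈ 0.714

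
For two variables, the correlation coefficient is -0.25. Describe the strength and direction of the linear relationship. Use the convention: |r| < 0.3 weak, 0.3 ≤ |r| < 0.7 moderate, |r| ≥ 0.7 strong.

weak negative

r = -0.25 < 0 so the relationship is negative.
|r| = 0.25, which falls in the weak range.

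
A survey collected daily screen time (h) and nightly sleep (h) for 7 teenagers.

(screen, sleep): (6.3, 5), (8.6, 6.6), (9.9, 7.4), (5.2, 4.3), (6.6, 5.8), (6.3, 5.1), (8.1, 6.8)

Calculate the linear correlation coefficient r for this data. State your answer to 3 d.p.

0.969

n = 7, Σx = 51, Σy = 41, Σx² = 387.56, Σy² = 247.7, Σxy = 309.37
nΣxy − ΣxΣy = 2165.59 − 2091 = 74.59
nΣx² − (Σx)² = 2712.92 − 2601 = 111.92; nΣy² − (Σy)² = 1733.9 − 1681 = 52.9
r = 74.59 / √(111.92 × 52.9) = 74.59 / 76.9452 ≈ 0.969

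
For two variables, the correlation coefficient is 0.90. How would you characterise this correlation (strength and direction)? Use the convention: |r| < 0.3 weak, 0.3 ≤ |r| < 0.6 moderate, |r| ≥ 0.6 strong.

r = 0.90 > 0 so the relationship is positive.
|r| = 0.90, which falls in the strong range.

strong positive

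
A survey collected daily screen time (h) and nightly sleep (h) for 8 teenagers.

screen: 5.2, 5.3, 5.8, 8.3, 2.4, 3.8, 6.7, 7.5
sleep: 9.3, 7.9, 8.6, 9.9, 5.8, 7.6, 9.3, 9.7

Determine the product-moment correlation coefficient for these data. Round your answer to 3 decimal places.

n = 8, Σx = 45, Σy = 68.1, Σx² = 279, Σy² = 592.85, Σxy = 400.14
nΣxy − ΣxΣy = 3201.12 − 3064.5 = 136.62
nΣx² − (Σx)² = 2232 − 2025 = 207; nΣy² − (Σy)² = 4742.8 − 4637.61 = 105.19
r = 136.62 / √(207 × 105.19) = 136.62 / 147.5613 ≈ 0.926

0.926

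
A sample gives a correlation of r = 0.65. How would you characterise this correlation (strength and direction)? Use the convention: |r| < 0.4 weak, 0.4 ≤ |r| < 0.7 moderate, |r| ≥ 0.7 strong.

r = 0.65 > 0 so the relationship is positive.
|r| = 0.65, which falls in the moderate range.

moderate positive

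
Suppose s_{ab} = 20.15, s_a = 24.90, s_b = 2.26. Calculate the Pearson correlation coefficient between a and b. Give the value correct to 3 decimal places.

0.358

r = Cov(a,b) / (s_a · s_b) = 20.15 / (24.90 × 2.26)
  = 20.15 / 56.2740 ≈ 0.358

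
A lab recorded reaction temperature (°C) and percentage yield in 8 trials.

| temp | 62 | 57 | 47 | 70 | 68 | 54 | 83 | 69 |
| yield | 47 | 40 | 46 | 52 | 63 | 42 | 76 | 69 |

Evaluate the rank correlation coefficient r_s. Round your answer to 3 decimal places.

Rank temp: 4, 3, 1, 7, 5, 2, 8, 6
Rank yield: 4, 1, 3, 5, 6, 2, 8, 7
d = rank(temp) − rank(yield): 0, 2, -2, 2, -1, 0, 0, -1; Σd² = 14
ρ = 1 − 6Σd² / [n(n²−1)] = 1 − 6×14 / (8×63) = 1 − 84/504 ≈ 0.833

0.833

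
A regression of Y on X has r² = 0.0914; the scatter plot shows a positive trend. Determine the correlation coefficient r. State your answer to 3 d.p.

|r| = √0.0914 = 0.302
The association is positive, so r = 0.302.

0.302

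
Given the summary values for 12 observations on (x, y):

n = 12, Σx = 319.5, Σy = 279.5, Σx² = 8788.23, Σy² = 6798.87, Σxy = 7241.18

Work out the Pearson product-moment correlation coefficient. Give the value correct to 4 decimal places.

-0.7031

r = (nΣxy − ΣxΣy) / √[(nΣx² − (Σx)²)(nΣy² − (Σy)²)]
Numerator: 12×7241.18 − 319.5×279.5 = -2406.09
Denominator: √[(105458.76 − 102080.25)(81586.44 − 78120.25)] = √[3378.51 × 3466.19] = 3422.0692
r = -2406.09 / 3422.0692 ≈ -0.7031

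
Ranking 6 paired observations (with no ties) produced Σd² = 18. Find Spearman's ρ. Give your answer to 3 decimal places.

0.486

ρ = 1 − 6Σd² / [n(n²−1)] = 1 − 6×18 / (6×35)
  = 1 − 108/210 = 1 − 0.5143 ≈ 0.486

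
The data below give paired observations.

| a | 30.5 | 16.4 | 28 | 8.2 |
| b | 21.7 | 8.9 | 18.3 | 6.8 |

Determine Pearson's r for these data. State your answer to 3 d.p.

0.974

n = 4, Σa = 83.1, Σb = 55.7, Σa² = 2050.45, Σb² = 931.23, Σab = 1375.97
nΣab − ΣaΣb = 5503.88 − 4628.67 = 875.21
nΣa² − (Σa)² = 8201.8 − 6905.61 = 1296.19; nΣb² − (Σb)² = 3724.92 − 3102.49 = 622.43
r = 875.21 / √(1296.19 × 622.43) = 875.21 / 898.2135 ≈ 0.974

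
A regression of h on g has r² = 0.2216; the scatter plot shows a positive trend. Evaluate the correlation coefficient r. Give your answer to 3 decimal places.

|r| = √0.2216 = 0.471
The association is positive, so r = 0.471.

0.471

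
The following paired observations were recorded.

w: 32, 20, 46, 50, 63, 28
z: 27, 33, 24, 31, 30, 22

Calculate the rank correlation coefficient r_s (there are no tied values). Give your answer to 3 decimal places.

Rank w: 3, 1, 4, 5, 6, 2
Rank z: 3, 6, 2, 5, 4, 1
d = rank(w) − rank(z): 0, -5, 2, 0, 2, 1; Σd² = 34
ρ = 1 − 6Σd² / [n(n²−1)] = 1 − 6×34 / (6×35) = 1 − 204/210 ≈ 0.029

0.029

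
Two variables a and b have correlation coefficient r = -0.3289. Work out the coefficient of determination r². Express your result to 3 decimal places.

0.108

r² = (-0.3289)² = 0.108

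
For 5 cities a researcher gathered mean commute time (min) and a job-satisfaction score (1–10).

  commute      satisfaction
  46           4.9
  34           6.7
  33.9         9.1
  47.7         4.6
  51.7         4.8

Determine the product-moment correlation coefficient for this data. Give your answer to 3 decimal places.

-0.870

n = 5, Σx = 213.3, Σy = 30.1, Σx² = 9369.39, Σy² = 195.91, Σxy = 1229.27
nΣxy − ΣxΣy = 6146.35 − 6420.33 = -273.98
nΣx² − (Σx)² = 46846.95 − 45496.89 = 1350.06; nΣy² − (Σy)² = 979.55 − 906.01 = 73.54
r = -273.98 / √(1350.06 × 73.54) = -273.98 / 315.0927 ≈ -0.870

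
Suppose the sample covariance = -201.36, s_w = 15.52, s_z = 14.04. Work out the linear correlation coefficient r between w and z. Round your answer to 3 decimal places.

-0.924

r = Cov(w,z) / (s_w · s_z) = -201.36 / (15.52 × 14.04)
  = -201.36 / 217.9008 ≈ -0.924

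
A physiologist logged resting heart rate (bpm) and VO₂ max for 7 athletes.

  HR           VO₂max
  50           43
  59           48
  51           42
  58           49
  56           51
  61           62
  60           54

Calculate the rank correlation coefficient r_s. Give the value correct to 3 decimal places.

Rank HR: 1, 5, 2, 4, 3, 7, 6
Rank VO₂max: 2, 3, 1, 4, 5, 7, 6
d = rank(HR) − rank(VO₂max): -1, 2, 1, 0, -2, 0, 0; Σd² = 10
ρ = 1 − 6Σd² / [n(n²−1)] = 1 − 6×10 / (7×48) = 1 − 60/336 ≈ 0.821

0.821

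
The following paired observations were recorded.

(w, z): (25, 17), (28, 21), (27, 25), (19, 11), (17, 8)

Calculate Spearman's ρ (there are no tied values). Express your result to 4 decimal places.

0.9000

Rank w: 3, 5, 4, 2, 1
Rank z: 3, 4, 5, 2, 1
d = rank(w) − rank(z): 0, 1, -1, 0, 0; Σd² = 2
ρ = 1 − 6Σd² / [n(n²−1)] = 1 − 6×2 / (5×24) = 1 − 12/120 ≈ 0.9000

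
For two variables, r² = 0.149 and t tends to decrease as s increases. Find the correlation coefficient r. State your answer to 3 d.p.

|r| = √0.149 = 0.386
The association is negative, so r = −0.386.

-0.386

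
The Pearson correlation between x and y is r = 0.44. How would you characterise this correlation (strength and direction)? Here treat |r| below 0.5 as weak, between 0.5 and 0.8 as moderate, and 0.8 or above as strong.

weak positive

r = 0.44 > 0 so the relationship is positive.
|r| = 0.44, which falls in the weak range.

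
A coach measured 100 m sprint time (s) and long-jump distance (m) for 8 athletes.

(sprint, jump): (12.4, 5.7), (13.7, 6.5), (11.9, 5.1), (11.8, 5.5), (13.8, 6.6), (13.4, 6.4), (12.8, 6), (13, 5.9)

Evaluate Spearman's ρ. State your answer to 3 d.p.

Rank sprint: 3, 7, 2, 1, 8, 6, 4, 5
Rank jump: 3, 7, 1, 2, 8, 6, 5, 4
d = rank(sprint) − rank(jump): 0, 0, 1, -1, 0, 0, -1, 1; Σd² = 4
ρ = 1 − 6Σd² / [n(n²−1)] = 1 − 6×4 / (8×63) = 1 − 24/504 ≈ 0.952

0.952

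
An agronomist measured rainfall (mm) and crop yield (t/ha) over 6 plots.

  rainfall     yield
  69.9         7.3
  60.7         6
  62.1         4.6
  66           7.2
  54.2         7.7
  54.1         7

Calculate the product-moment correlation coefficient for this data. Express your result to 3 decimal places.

n = 6, Σx = 367, Σy = 39.8, Σx² = 22647.36, Σy² = 270.58, Σxy = 2431.37
nΣxy − ΣxΣy = 14588.22 − 14606.6 = -18.38
nΣx² − (Σx)² = 135884.16 − 134689 = 1195.16; nΣy² − (Σy)² = 1623.48 − 1584.04 = 39.44
r = -18.38 / √(1195.16 × 39.44) = -18.38 / 217.1108 ≈ -0.085

-0.085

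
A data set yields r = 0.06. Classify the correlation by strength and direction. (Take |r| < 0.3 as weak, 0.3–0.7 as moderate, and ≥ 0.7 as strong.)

weak positive

r = 0.06 > 0 so the relationship is positive.
|r| = 0.06, which falls in the weak range.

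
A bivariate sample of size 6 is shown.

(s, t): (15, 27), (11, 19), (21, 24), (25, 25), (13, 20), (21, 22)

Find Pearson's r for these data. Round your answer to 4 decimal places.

n = 6, Σs = 106, Σt = 137, Σs² = 2022, Σt² = 3175, Σst = 2465
nΣst − ΣsΣt = 14790 − 14522 = 268
nΣs² − (Σs)² = 12132 − 11236 = 896; nΣt² − (Σt)² = 19050 − 18769 = 281
r = 268 / √(896 × 281) = 268 / 501.7729 ≈ 0.5341

0.5341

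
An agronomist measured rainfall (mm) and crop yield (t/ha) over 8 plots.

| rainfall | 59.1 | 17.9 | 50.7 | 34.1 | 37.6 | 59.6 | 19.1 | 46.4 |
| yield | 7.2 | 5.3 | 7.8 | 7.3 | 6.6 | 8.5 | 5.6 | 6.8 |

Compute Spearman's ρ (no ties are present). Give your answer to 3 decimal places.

0.810

Rank rainfall: 7, 1, 6, 3, 4, 8, 2, 5
Rank yield: 5, 1, 7, 6, 3, 8, 2, 4
d = rank(rainfall) − rank(yield): 2, 0, -1, -3, 1, 0, 0, 1; Σd² = 16
ρ = 1 − 6Σd² / [n(n²−1)] = 1 − 6×16 / (8×63) = 1 − 96/504 ≈ 0.810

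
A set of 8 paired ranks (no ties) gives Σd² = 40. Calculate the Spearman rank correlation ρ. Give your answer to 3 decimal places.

ρ = 1 − 6Σd² / [n(n²−1)] = 1 − 6×40 / (8×63)
  = 1 − 240/504 = 1 − 0.4762 ≈ 0.524

0.524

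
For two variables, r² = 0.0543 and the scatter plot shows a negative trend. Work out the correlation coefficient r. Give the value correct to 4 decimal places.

|r| = √0.0543 = 0.2330
The association is negative, so r = −0.2330.

-0.2330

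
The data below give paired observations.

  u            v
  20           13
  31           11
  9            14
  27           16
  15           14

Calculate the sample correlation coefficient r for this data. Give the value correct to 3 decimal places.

-0.282

n = 5, Σu = 102, Σv = 68, Σu² = 2396, Σv² = 938, Σuv = 1369
nΣuv − ΣuΣv = 6845 − 6936 = -91
nΣu² − (Σu)² = 11980 − 10404 = 1576; nΣv² − (Σv)² = 4690 − 4624 = 66
r = -91 / √(1576 × 66) = -91 / 322.5151 ≈ -0.282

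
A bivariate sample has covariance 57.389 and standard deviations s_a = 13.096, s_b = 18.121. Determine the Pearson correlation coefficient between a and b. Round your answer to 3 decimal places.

0.242

r = Cov(a,b) / (s_a · s_b) = 57.389 / (13.096 × 18.121)
  = 57.389 / 237.3126 ≈ 0.242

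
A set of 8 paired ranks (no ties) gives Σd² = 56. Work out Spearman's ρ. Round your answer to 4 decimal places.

ρ = 1 − 6Σd² / [n(n²−1)] = 1 − 6×56 / (8×63)
  = 1 − 336/504 = 1 − 0.66667 ≈ 0.3333

0.3333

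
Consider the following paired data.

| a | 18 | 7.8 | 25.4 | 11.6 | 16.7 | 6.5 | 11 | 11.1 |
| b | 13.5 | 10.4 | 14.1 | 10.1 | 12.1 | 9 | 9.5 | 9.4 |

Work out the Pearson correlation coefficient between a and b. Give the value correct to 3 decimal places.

0.919

n = 8, Σa = 108.1, Σb = 88.1, Σa² = 1729.91, Σb² = 997.25, Σab = 1268.83
nΣab − ΣaΣb = 10150.64 − 9523.61 = 627.03
nΣa² − (Σa)² = 13839.28 − 11685.61 = 2153.67; nΣb² − (Σb)² = 7978 − 7761.61 = 216.39
r = 627.03 / √(2153.67 × 216.39) = 627.03 / 682.6658 ≈ 0.919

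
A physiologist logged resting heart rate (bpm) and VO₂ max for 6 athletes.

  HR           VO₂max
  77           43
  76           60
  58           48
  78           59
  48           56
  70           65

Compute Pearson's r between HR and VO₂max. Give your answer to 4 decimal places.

n = 6, Σx = 407, Σy = 331, Σx² = 28357, Σy² = 18595, Σxy = 22495
nΣxy − ΣxΣy = 134970 − 134717 = 253
nΣx² − (Σx)² = 170142 − 165649 = 4493; nΣy² − (Σy)² = 111570 − 109561 = 2009
r = 253 / √(4493 × 2009) = 253 / 3004.4029 ≈ 0.0842

0.0842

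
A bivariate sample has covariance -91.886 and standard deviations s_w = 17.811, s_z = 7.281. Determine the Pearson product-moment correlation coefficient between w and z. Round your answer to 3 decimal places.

-0.709

r = Cov(w,z) / (s_w · s_z) = -91.886 / (17.811 × 7.281)
  = -91.886 / 129.6819 ≈ -0.709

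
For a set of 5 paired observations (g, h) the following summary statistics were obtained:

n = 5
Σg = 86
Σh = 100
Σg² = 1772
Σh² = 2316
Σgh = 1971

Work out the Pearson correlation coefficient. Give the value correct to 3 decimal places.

r = (nΣgh − ΣgΣh) / √[(nΣg² − (Σg)²)(nΣh² − (Σh)²)]
Numerator: 5×1971 − 86×100 = 1255
Denominator: √[(8860 − 7396)(11580 − 10000)] = √[1464 × 1580] = 1520.8945
r = 1255 / 1520.8945 ≈ 0.825

0.825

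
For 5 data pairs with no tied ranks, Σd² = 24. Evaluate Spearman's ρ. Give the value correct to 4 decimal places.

-0.2000

ρ = 1 − 6Σd² / [n(n²−1)] = 1 − 6×24 / (5×24)
  = 1 − 144/120 = 1 − 1.20000 ≈ -0.2000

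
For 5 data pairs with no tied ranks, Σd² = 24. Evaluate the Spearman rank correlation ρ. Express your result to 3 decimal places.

ρ = 1 − 6Σd² / [n(n²−1)] = 1 − 6×24 / (5×24)
  = 1 − 144/120 = 1 − 1.2000 ≈ -0.200

-0.200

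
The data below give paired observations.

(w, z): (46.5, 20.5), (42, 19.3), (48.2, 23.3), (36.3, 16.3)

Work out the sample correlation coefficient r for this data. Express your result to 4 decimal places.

0.9624

n = 4, Σw = 173, Σz = 79.4, Σw² = 7567.18, Σz² = 1601.32, Σwz = 3478.6
nΣwz − ΣwΣz = 13914.4 − 13736.2 = 178.2
nΣw² − (Σw)² = 30268.72 − 29929 = 339.72; nΣz² − (Σz)² = 6405.28 − 6304.36 = 100.92
r = 178.2 / √(339.72 × 100.92) = 178.2 / 185.1609 ≈ 0.9624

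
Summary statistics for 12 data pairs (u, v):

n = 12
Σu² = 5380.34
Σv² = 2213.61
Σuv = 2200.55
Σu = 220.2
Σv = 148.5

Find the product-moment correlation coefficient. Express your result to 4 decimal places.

-0.7390

r = (nΣuv − ΣuΣv) / √[(nΣu² − (Σu)²)(nΣv² − (Σv)²)]
Numerator: 12×2200.55 − 220.2×148.5 = -6293.1
Denominator: √[(64564.08 − 48488.04)(26563.32 − 22052.25)] = √[16076.04 × 4511.07] = 8515.8759
r = -6293.1 / 8515.8759 ≈ -0.7390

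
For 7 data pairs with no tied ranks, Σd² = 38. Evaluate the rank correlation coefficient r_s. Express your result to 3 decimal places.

ρ = 1 − 6Σd² / [n(n²−1)] = 1 − 6×38 / (7×48)
  = 1 − 228/336 = 1 − 0.6786 ≈ 0.321

0.321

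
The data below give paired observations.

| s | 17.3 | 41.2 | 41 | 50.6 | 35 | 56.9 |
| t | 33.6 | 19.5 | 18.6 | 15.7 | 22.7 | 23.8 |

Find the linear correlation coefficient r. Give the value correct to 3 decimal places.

n = 6, Σs = 242, Σt = 133.9, Σs² = 10700.7, Σt² = 3183.39, Σst = 5090.42
nΣst − ΣsΣt = 30542.52 − 32403.8 = -1861.28
nΣs² − (Σs)² = 64204.2 − 58564 = 5640.2; nΣt² − (Σt)² = 19100.34 − 17929.21 = 1171.13
r = -1861.28 / √(5640.2 × 1171.13) = -1861.28 / 2570.0987 ≈ -0.724

-0.724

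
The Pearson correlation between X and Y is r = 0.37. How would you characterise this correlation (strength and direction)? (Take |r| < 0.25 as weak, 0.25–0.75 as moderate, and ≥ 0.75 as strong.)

r = 0.37 > 0 so the relationship is positive.
|r| = 0.37, which falls in the moderate range.

moderate positive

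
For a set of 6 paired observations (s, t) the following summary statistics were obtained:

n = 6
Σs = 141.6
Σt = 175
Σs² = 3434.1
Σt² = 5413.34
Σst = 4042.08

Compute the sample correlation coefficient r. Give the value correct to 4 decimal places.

-0.5203

r = (nΣst − ΣsΣt) / √[(nΣs² − (Σs)²)(nΣt² − (Σt)²)]
Numerator: 6×4042.08 − 141.6×175 = -527.52
Denominator: √[(20604.6 − 20050.56)(32480.04 − 30625)] = √[554.04 × 1855.04] = 1013.7881
r = -527.52 / 1013.7881 ≈ -0.5203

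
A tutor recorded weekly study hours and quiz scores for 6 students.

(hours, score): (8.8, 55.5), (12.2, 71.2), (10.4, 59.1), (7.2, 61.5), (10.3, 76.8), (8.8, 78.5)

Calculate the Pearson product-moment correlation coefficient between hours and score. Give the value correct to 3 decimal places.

n = 6, Σx = 57.7, Σy = 402.6, Σx² = 569.81, Σy² = 27485.24, Σxy = 3896.32
nΣxy − ΣxΣy = 23377.92 − 23230.02 = 147.9
nΣx² − (Σx)² = 3418.86 − 3329.29 = 89.57; nΣy² − (Σy)² = 164911.44 − 162086.76 = 2824.68
r = 147.9 / √(89.57 × 2824.68) = 147.9 / 502.9976 ≈ 0.294

0.294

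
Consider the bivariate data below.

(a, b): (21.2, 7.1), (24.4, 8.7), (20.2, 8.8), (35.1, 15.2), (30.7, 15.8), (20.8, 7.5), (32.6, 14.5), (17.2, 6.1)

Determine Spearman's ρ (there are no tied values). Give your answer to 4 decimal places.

0.7619

Rank a: 4, 5, 2, 8, 6, 3, 7, 1
Rank b: 2, 4, 5, 7, 8, 3, 6, 1
d = rank(a) − rank(b): 2, 1, -3, 1, -2, 0, 1, 0; Σd² = 20
ρ = 1 − 6Σd² / [n(n²−1)] = 1 − 6×20 / (8×63) = 1 − 120/504 ≈ 0.7619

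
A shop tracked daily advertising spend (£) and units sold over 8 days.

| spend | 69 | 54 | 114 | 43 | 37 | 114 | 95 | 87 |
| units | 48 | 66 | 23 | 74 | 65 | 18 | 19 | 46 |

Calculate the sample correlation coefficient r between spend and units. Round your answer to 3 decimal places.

n = 8, Σx = 613, Σy = 359, Σx² = 53481, Σy² = 19691, Σxy = 22944
nΣxy − ΣxΣy = 183552 − 220067 = -36515
nΣx² − (Σx)² = 427848 − 375769 = 52079; nΣy² − (Σy)² = 157528 − 128881 = 28647
r = -36515 / √(52079 × 28647) = -36515 / 38625.2134 ≈ -0.945

-0.945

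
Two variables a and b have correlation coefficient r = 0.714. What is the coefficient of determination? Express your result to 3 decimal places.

0.510

r² = (0.714)² = 0.510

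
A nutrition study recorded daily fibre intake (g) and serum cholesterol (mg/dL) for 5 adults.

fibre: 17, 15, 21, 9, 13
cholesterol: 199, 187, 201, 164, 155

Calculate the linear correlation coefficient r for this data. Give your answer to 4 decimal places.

n = 5, Σx = 75, Σy = 906, Σx² = 1205, Σy² = 165892, Σxy = 13900
nΣxy − ΣxΣy = 69500 − 67950 = 1550
nΣx² − (Σx)² = 6025 − 5625 = 400; nΣy² − (Σy)² = 829460 − 820836 = 8624
r = 1550 / √(400 × 8624) = 1550 / 1857.3099 ≈ 0.8345

0.8345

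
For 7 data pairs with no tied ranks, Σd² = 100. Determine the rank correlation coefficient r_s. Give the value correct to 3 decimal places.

-0.786

ρ = 1 − 6Σd² / [n(n²−1)] = 1 − 6×100 / (7×48)
  = 1 − 600/336 = 1 − 1.7857 ≈ -0.786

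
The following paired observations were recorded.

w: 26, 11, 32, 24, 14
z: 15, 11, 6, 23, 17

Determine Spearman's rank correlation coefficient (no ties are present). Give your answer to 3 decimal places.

Rank w: 4, 1, 5, 3, 2
Rank z: 3, 2, 1, 5, 4
d = rank(w) − rank(z): 1, -1, 4, -2, -2; Σd² = 26
ρ = 1 − 6Σd² / [n(n²−1)] = 1 − 6×26 / (5×24) = 1 − 156/120 ≈ -0.300

-0.300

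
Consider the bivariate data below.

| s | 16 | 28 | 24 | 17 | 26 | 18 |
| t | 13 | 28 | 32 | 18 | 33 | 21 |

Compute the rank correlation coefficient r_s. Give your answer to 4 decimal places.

0.8286

Rank s: 1, 6, 4, 2, 5, 3
Rank t: 1, 4, 5, 2, 6, 3
d = rank(s) − rank(t): 0, 2, -1, 0, -1, 0; Σd² = 6
ρ = 1 − 6Σd² / [n(n²−1)] = 1 − 6×6 / (6×35) = 1 − 36/210 ≈ 0.8286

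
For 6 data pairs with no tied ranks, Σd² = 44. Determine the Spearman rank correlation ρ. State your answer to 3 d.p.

-0.257

ρ = 1 − 6Σd² / [n(n²−1)] = 1 − 6×44 / (6×35)
  = 1 − 264/210 = 1 − 1.2571 ≈ -0.257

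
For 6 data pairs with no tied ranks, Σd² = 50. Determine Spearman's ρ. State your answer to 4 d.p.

-0.4286

ρ = 1 − 6Σd² / [n(n²−1)] = 1 − 6×50 / (6×35)
  = 1 − 300/210 = 1 − 1.42857 ≈ -0.4286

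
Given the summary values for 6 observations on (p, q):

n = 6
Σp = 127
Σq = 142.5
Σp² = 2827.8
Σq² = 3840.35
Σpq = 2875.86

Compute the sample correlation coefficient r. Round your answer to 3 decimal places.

r = (nΣpq − ΣpΣq) / √[(nΣp² − (Σp)²)(nΣq² − (Σq)²)]
Numerator: 6×2875.86 − 127×142.5 = -842.34
Denominator: √[(16966.8 − 16129)(23042.1 − 20306.25)] = √[837.8 × 2735.85] = 1513.9667
r = -842.34 / 1513.9667 ≈ -0.556

-0.556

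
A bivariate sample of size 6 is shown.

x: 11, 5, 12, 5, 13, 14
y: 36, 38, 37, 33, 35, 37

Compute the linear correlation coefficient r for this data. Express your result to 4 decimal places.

n = 6, Σx = 60, Σy = 216, Σx² = 680, Σy² = 7792, Σxy = 2168
nΣxy − ΣxΣy = 13008 − 12960 = 48
nΣx² − (Σx)² = 4080 − 3600 = 480; nΣy² − (Σy)² = 46752 − 46656 = 96
r = 48 / √(480 × 96) = 48 / 214.6625 ≈ 0.2236

0.2236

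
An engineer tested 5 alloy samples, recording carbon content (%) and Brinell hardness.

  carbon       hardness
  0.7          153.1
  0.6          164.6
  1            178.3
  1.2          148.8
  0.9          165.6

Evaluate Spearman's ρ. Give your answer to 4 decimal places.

Rank carbon: 2, 1, 4, 5, 3
Rank hardness: 2, 3, 5, 1, 4
d = rank(carbon) − rank(hardness): 0, -2, -1, 4, -1; Σd² = 22
ρ = 1 − 6Σd² / [n(n²−1)] = 1 − 6×22 / (5×24) = 1 − 132/120 ≈ -0.1000

-0.1000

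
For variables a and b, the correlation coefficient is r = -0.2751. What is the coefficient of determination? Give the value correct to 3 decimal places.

0.076

r² = (-0.2751)² = 0.076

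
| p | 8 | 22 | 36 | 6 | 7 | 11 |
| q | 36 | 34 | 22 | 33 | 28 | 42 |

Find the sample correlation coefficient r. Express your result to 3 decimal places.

-0.594

n = 6, Σp = 90, Σq = 195, Σp² = 2050, Σq² = 6573, Σpq = 2684
nΣpq − ΣpΣq = 16104 − 17550 = -1446
nΣp² − (Σp)² = 12300 − 8100 = 4200; nΣq² − (Σq)² = 39438 − 38025 = 1413
r = -1446 / √(4200 × 1413) = -1446 / 2436.1034 ≈ -0.594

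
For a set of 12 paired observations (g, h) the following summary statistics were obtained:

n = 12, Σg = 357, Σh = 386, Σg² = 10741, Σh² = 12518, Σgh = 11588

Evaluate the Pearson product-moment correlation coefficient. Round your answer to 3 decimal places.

0.945

r = (nΣgh − ΣgΣh) / √[(nΣg² − (Σg)²)(nΣh² − (Σh)²)]
Numerator: 12×11588 − 357×386 = 1254
Denominator: √[(128892 − 127449)(150216 − 148996)] = √[1443 × 1220] = 1326.8233
r = 1254 / 1326.8233 ≈ 0.945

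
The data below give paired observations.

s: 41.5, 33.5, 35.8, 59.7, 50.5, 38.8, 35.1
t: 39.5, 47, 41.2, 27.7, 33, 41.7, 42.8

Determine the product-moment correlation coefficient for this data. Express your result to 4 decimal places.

-0.9792

n = 7, Σs = 294.9, Σt = 272.9, Σs² = 12977.93, Σt² = 10893.71, Σst = 11129.14
nΣst − ΣsΣt = 77903.98 − 80478.21 = -2574.23
nΣs² − (Σs)² = 90845.51 − 86966.01 = 3879.5; nΣt² − (Σt)² = 76255.97 − 74474.41 = 1781.56
r = -2574.23 / √(3879.5 × 1781.56) = -2574.23 / 2628.9850 ≈ -0.9792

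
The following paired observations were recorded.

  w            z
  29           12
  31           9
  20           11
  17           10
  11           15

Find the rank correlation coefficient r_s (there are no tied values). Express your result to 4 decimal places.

-0.6000

Rank w: 4, 5, 3, 2, 1
Rank z: 4, 1, 3, 2, 5
d = rank(w) − rank(z): 0, 4, 0, 0, -4; Σd² = 32
ρ = 1 − 6Σd² / [n(n²−1)] = 1 − 6×32 / (5×24) = 1 − 192/120 ≈ -0.6000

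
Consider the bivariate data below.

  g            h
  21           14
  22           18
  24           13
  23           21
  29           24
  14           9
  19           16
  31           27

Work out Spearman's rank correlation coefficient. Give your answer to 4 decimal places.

Rank g: 3, 4, 6, 5, 7, 1, 2, 8
Rank h: 3, 5, 2, 6, 7, 1, 4, 8
d = rank(g) − rank(h): 0, -1, 4, -1, 0, 0, -2, 0; Σd² = 22
ρ = 1 − 6Σd² / [n(n²−1)] = 1 − 6×22 / (8×63) = 1 − 132/504 ≈ 0.7381

0.7381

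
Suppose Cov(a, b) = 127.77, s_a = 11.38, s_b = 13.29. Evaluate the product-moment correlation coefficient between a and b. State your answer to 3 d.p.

0.845

r = Cov(a,b) / (s_a · s_b) = 127.77 / (11.38 × 13.29)
  = 127.77 / 151.2402 ≈ 0.845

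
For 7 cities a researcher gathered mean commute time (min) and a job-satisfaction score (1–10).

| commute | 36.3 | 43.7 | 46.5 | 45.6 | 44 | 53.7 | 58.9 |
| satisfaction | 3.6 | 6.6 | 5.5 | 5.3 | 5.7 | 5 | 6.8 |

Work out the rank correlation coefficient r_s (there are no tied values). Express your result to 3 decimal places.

0.321

Rank commute: 1, 2, 5, 4, 3, 6, 7
Rank satisfaction: 1, 6, 4, 3, 5, 2, 7
d = rank(commute) − rank(satisfaction): 0, -4, 1, 1, -2, 4, 0; Σd² = 38
ρ = 1 − 6Σd² / [n(n²−1)] = 1 − 6×38 / (7×48) = 1 − 228/336 ≈ 0.321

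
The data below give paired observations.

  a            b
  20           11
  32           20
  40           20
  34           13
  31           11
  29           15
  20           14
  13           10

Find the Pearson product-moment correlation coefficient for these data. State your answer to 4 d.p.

n = 8, Σa = 219, Σb = 114, Σa² = 6551, Σb² = 1732, Σab = 3288
nΣab − ΣaΣb = 26304 − 24966 = 1338
nΣa² − (Σa)² = 52408 − 47961 = 4447; nΣb² − (Σb)² = 13856 − 12996 = 860
r = 1338 / √(4447 × 860) = 1338 / 1955.6124 ≈ 0.6842

0.6842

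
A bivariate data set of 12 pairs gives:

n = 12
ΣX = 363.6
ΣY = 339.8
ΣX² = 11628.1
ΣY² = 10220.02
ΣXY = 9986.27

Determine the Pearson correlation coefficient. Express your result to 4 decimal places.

r = (nΣXY − ΣXΣY) / √[(nΣX² − (ΣX)²)(nΣY² − (ΣY)²)]
Numerator: 12×9986.27 − 363.6×339.8 = -3716.04
Denominator: √[(139537.2 − 132204.96)(122640.24 − 115464.04)] = √[7332.24 × 7176.2] = 7253.8004
r = -3716.04 / 7253.8004 ≈ -0.5123

-0.5123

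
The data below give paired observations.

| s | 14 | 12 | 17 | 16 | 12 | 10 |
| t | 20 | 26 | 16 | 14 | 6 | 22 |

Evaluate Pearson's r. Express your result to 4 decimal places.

n = 6, Σs = 81, Σt = 104, Σs² = 1129, Σt² = 2048, Σst = 1380
nΣst − ΣsΣt = 8280 − 8424 = -144
nΣs² − (Σs)² = 6774 − 6561 = 213; nΣt² − (Σt)² = 12288 − 10816 = 1472
r = -144 / √(213 × 1472) = -144 / 559.9429 ≈ -0.2572

-0.2572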